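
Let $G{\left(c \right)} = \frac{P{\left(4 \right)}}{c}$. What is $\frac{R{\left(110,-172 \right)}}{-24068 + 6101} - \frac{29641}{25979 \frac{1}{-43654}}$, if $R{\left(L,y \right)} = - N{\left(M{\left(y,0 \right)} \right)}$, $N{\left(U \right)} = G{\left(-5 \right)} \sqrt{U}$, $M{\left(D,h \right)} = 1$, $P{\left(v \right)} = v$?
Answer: $\frac{116241837700774}{2333823465} \approx 49807.0$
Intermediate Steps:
$G{\left(c \right)} = \frac{4}{c}$
$N{\left(U \right)} = - \frac{4 \sqrt{U}}{5}$ ($N{\left(U \right)} = \frac{4}{-5} \sqrt{U} = 4 \left(- \frac{1}{5}\right) \sqrt{U} = - \frac{4 \sqrt{U}}{5}$)
$R{\left(L,y \right)} = \frac{4}{5}$ ($R{\left(L,y \right)} = - \frac{\left(-4\right) \sqrt{1}}{5} = - \frac{\left(-4\right) 1}{5} = \left(-1\right) \left(- \frac{4}{5}\right) = \frac{4}{5}$)
$\frac{R{\left(110,-172 \right)}}{-24068 + 6101} - \frac{29641}{25979 \frac{1}{-43654}} = \frac{4}{5 \left(-24068 + 6101\right)} - \frac{29641}{25979 \frac{1}{-43654}} = \frac{4}{5 \left(-17967\right)} - \frac{29641}{25979 \left(- \frac{1}{43654}\right)} = \frac{4}{5} \left(- \frac{1}{17967}\right) - \frac{29641}{- \frac{25979}{43654}} = - \frac{4}{89835} - - \frac{1293948214}{25979} = - \frac{4}{89835} + \frac{1293948214}{25979} = \frac{116241837700774}{2333823465}$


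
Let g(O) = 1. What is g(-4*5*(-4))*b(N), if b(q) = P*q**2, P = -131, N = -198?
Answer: -5135724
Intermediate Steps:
b(q) = -131*q**2
g(-4*5*(-4))*b(N) = 1*(-131*(-198)**2) = 1*(-131*39204) = 1*(-5135724) = -5135724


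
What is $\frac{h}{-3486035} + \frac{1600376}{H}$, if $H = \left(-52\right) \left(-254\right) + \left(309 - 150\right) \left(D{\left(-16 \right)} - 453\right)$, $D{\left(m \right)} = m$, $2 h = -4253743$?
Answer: $- \frac{10896911066611}{427827131410} \approx -25.47$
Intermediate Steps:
$h = - \frac{4253743}{2}$ ($h = \frac{1}{2} \left(-4253743\right) = - \frac{4253743}{2} \approx -2.1269 \cdot 10^{6}$)
$H = -61363$ ($H = \left(-52\right) \left(-254\right) + \left(309 - 150\right) \left(-16 - 453\right) = 13208 + 159 \left(-469\right) = 13208 - 74571 = -61363$)
$\frac{h}{-3486035} + \frac{1600376}{H} = - \frac{4253743}{2 \left(-3486035\right)} + \frac{1600376}{-61363} = \left(- \frac{4253743}{2}\right) \left(- \frac{1}{3486035}\right) + 1600376 \left(- \frac{1}{61363}\right) = \frac{4253743}{6972070} - \frac{1600376}{61363} = - \frac{10896911066611}{427827131410}$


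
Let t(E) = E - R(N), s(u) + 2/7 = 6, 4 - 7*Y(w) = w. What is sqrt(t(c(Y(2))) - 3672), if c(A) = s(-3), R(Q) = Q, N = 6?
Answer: I*sqrt(179942)/7 ≈ 60.599*I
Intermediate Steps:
Y(w) = 4/7 - w/7
s(u) = 40/7 (s(u) = -2/7 + 6 = 40/7)
c(A) = 40/7
t(E) = -6 + E (t(E) = E - 1*6 = E - 6 = -6 + E)
sqrt(t(c(Y(2))) - 3672) = sqrt((-6 + 40/7) - 3672) = sqrt(-2/7 - 3672) = sqrt(-25706/7) = I*sqrt(179942)/7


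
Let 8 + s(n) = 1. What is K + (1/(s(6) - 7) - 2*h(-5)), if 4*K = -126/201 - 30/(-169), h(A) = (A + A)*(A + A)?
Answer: -31733531/158522 ≈ -200.18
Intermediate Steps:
s(n) = -7 (s(n) = -8 + 1 = -7)
h(A) = 4*A² (h(A) = (2*A)*(2*A) = 4*A²)
K = -1272/11323 (K = (-126/201 - 30/(-169))/4 = (-126*1/201 - 30*(-1/169))/4 = (-42/67 + 30/169)/4 = (¼)*(-5088/11323) = -1272/11323 ≈ -0.11234)
K + (1/(s(6) - 7) - 2*h(-5)) = -1272/11323 + (1/(-7 - 7) - 8*(-5)²) = -1272/11323 + (1/(-14) - 8*25) = -1272/11323 + (-1/14 - 2*100) = -1272/11323 + (-1/14 - 200) = -1272/11323 - 2801/14 = -31733531/158522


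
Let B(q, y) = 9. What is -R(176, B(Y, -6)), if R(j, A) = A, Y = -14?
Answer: -9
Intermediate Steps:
-R(176, B(Y, -6)) = -1*9 = -9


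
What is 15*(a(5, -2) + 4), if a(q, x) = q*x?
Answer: -90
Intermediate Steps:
15*(a(5, -2) + 4) = 15*(5*(-2) + 4) = 15*(-10 + 4) = 15*(-6) = -90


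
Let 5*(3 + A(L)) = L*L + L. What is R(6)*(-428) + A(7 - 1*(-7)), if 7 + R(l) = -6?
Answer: 5603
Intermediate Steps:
R(l) = -13 (R(l) = -7 - 6 = -13)
A(L) = -3 + L/5 + L**2/5 (A(L) = -3 + (L*L + L)/5 = -3 + (L**2 + L)/5 = -3 + (L + L**2)/5 = -3 + (L/5 + L**2/5) = -3 + L/5 + L**2/5)
R(6)*(-428) + A(7 - 1*(-7)) = -13*(-428) + (-3 + (7 - 1*(-7))/5 + (7 - 1*(-7))**2/5) = 5564 + (-3 + (7 + 7)/5 + (7 + 7)**2/5) = 5564 + (-3 + (1/5)*14 + (1/5)*14**2) = 5564 + (-3 + 14/5 + (1/5)*196) = 5564 + (-3 + 14/5 + 196/5) = 5564 + 39 = 5603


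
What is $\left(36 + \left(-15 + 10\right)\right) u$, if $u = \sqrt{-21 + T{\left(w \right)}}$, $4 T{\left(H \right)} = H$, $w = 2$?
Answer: $\frac{31 i \sqrt{82}}{2} \approx 140.36 i$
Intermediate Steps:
$T{\left(H \right)} = \frac{H}{4}$
$u = \frac{i \sqrt{82}}{2}$ ($u = \sqrt{-21 + \frac{1}{4} \cdot 2} = \sqrt{-21 + \frac{1}{2}} = \sqrt{- \frac{41}{2}} = \frac{i \sqrt{82}}{2} \approx 4.5277 i$)
$\left(36 + \left(-15 + 10\right)\right) u = \left(36 + \left(-15 + 10\right)\right) \frac{i \sqrt{82}}{2} = \left(36 - 5\right) \frac{i \sqrt{82}}{2} = 31 \frac{i \sqrt{82}}{2} = \frac{31 i \sqrt{82}}{2}$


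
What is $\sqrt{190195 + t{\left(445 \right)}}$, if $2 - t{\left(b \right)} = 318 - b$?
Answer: $2 \sqrt{47581} \approx 436.26$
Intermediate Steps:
$t{\left(b \right)} = -316 + b$ ($t{\left(b \right)} = 2 - \left(318 - b\right) = 2 + \left(-318 + b\right) = -316 + b$)
$\sqrt{190195 + t{\left(445 \right)}} = \sqrt{190195 + \left(-316 + 445\right)} = \sqrt{190195 + 129} = \sqrt{190324} = 2 \sqrt{47581}$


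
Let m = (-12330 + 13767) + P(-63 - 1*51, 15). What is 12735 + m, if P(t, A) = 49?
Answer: 14221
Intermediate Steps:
m = 1486 (m = (-12330 + 13767) + 49 = 1437 + 49 = 1486)
12735 + m = 12735 + 1486 = 14221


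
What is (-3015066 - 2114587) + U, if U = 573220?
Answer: -4556433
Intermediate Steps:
(-3015066 - 2114587) + U = (-3015066 - 2114587) + 573220 = -5129653 + 573220 = -4556433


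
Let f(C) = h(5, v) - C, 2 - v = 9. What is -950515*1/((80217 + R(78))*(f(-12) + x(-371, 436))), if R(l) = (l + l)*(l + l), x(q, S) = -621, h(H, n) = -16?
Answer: 190103/13069125 ≈ 0.014546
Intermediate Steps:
v = -7 (v = 2 - 1*9 = 2 - 9 = -7)
f(C) = -16 - C
R(l) = 4*l**2 (R(l) = (2*l)*(2*l) = 4*l**2)
-950515*1/((80217 + R(78))*(f(-12) + x(-371, 436))) = -950515*1/((80217 + 4*78**2)*((-16 - 1*(-12)) - 621)) = -950515*1/((80217 + 4*6084)*((-16 + 12) - 621)) = -950515*1/((-4 - 621)*(80217 + 24336)) = -950515/(104553*(-625)) = -950515/(-65345625) = -950515*(-1/65345625) = 190103/13069125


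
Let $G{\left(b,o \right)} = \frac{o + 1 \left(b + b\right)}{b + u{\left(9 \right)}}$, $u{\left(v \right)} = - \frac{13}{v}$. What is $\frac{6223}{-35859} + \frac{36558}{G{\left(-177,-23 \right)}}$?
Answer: $\frac{233926422277}{13518843} \approx 17304.0$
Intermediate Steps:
$G{\left(b,o \right)} = \frac{o + 2 b}{- \frac{13}{9} + b}$ ($G{\left(b,o \right)} = \frac{o + 1 \left(b + b\right)}{b - \frac{13}{9}} = \frac{o + 1 \cdot 2 b}{b - \frac{13}{9}} = \frac{o + 2 b}{b - \frac{13}{9}} = \frac{o + 2 b}{- \frac{13}{9} + b}$)
$\frac{6223}{-35859} + \frac{36558}{G{\left(-177,-23 \right)}} = \frac{6223}{-35859} + \frac{36558}{9 \frac{1}{-13 + 9 \left(-177\right)} \left(-23 + 2 \left(-177\right)\right)} = 6223 \left(- \frac{1}{35859}\right) + \frac{36558}{9 \frac{1}{-13 - 1593} \left(-23 - 354\right)} = - \frac{6223}{35859} + \frac{36558}{9 \frac{1}{-1606} \left(-377\right)} = - \frac{6223}{35859} + \frac{36558}{9 \left(- \frac{1}{1606}\right) \left(-377\right)} = - \frac{6223}{35859} + \frac{36558}{\frac{3393}{1606}} = - \frac{6223}{35859} + 36558 \cdot \frac{1606}{3393} = - \frac{6223}{35859} + \frac{6523572}{377} = \frac{233926422277}{13518843}$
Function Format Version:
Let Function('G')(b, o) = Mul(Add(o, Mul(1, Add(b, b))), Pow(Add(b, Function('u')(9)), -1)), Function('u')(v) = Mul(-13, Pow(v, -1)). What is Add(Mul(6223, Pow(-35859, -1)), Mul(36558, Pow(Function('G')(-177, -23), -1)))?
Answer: Rational(233926422277, 13518843) ≈ 17304.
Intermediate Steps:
Function('G')(b, o) = Mul(Pow(Add(Rational(-13, 9), b), -1), Add(o, Mul(2, b))) (Function('G')(b, o) = Mul(Add(o, Mul(1, Add(b, b))), Pow(Add(b, Mul(-13, Pow(9, -1))), -1)) = Mul(Add(o, Mul(1, Mul(2, b))), Pow(Add(b, Mul(-13, Rational(1, 9))), -1)) = Mul(Add(o, Mul(2, b)), Pow(Add(b, Rational(-13, 9)), -1)) = Mul(Add(o, Mul(2, b)), Pow(Add(Rational(-13, 9), b), -1)) = Mul(Pow(Add(Rational(-13, 9), b), -1), Add(o, Mul(2, b))))
Add(Mul(6223, Pow(-35859, -1)), Mul(36558, Pow(Function('G')(-177, -23), -1))) = Add(Mul(6223, Pow(-35859, -1)), Mul(36558, Pow(Mul(9, Pow(Add(-13, Mul(9, -177)), -1), Add(-23, Mul(2, -177))), -1))) = Add(Mul(6223, Rational(-1, 35859)), Mul(36558, Pow(Mul(9, Pow(Add(-13, -1593), -1), Add(-23, -354)), -1))) = Add(Rational(-6223, 35859), Mul(36558, Pow(Mul(9, Pow(-1606, -1), -377), -1))) = Add(Rational(-6223, 35859), Mul(36558, Pow(Mul(9, Rational(-1, 1606), -377), -1))) = Add(Rational(-6223, 35859), Mul(36558, Pow(Rational(3393, 1606), -1))) = Add(Rational(-6223, 35859), Mul(36558, Rational(1606, 3393))) = Add(Rational(-6223, 35859), Rational(6523572, 377)) = Rational(233926422277, 13518843)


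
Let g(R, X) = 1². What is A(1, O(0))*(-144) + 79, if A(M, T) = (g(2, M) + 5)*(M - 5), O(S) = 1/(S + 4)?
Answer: 3535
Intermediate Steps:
O(S) = 1/(4 + S)
g(R, X) = 1
A(M, T) = -30 + 6*M (A(M, T) = (1 + 5)*(M - 5) = 6*(-5 + M) = -30 + 6*M)
A(1, O(0))*(-144) + 79 = (-30 + 6*1)*(-144) + 79 = (-30 + 6)*(-144) + 79 = -24*(-144) + 79 = 3456 + 79 = 3535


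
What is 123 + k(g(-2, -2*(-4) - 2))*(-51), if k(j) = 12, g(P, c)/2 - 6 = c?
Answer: -489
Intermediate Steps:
g(P, c) = 12 + 2*c
123 + k(g(-2, -2*(-4) - 2))*(-51) = 123 + 12*(-51) = 123 - 612 = -489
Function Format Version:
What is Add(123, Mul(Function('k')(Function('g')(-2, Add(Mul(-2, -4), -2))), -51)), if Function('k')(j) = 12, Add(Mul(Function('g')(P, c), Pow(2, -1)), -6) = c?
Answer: -489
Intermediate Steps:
Function('g')(P, c) = Add(12, Mul(2, c))
Add(123, Mul(Function('k')(Function('g')(-2, Add(Mul(-2, -4), -2))), -51)) = Add(123, Mul(12, -51)) = Add(123, -612) = -489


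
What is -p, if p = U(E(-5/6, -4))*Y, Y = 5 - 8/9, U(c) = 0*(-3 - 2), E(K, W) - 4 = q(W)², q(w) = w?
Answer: 0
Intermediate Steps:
E(K, W) = 4 + W²
U(c) = 0 (U(c) = 0*(-5) = 0)
Y = 37/9 (Y = 5 - 8*⅑ = 5 - 8/9 = 37/9 ≈ 4.1111)
p = 0 (p = 0*(37/9) = 0)
-p = -1*0 = 0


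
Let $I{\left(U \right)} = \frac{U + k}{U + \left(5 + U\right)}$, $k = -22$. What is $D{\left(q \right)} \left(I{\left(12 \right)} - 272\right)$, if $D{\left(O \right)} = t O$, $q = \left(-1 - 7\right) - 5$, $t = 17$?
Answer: $\frac{1745458}{29} \approx 60188.0$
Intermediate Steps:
$I{\left(U \right)} = \frac{-22 + U}{5 + 2 U}$ ($I{\left(U \right)} = \frac{U - 22}{U + \left(5 + U\right)} = \frac{-22 + U}{5 + 2 U}$)
$q = -13$ ($q = -8 - 5 = -13$)
$D{\left(O \right)} = 17 O$
$D{\left(q \right)} \left(I{\left(12 \right)} - 272\right) = 17 \left(-13\right) \left(\frac{-22 + 12}{5 + 2 \cdot 12} - 272\right) = - 221 \left(\frac{1}{5 + 24} \left(-10\right) - 272\right) = - 221 \left(\frac{1}{29} \left(-10\right) - 272\right) = - 221 \left(- \frac{10}{29} - 272\right) = \left(-221\right) \left(- \frac{7898}{29}\right) = \frac{1745458}{29}$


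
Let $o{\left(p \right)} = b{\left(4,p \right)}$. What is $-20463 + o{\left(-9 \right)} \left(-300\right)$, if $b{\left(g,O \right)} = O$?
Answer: $-17763$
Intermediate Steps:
$o{\left(p \right)} = p$
$-20463 + o{\left(-9 \right)} \left(-300\right) = -20463 - -2700 = -20463 + 2700 = -17763$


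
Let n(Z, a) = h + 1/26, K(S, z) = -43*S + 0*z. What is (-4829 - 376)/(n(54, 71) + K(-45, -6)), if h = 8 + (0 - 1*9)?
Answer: -27066/10057 ≈ -2.6913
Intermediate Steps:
h = -1 (h = 8 + (0 - 9) = 8 - 9 = -1)
K(S, z) = -43*S (K(S, z) = -43*S + 0 = -43*S)
n(Z, a) = -25/26 (n(Z, a) = -1 + 1/26 = -25/26)
(-4829 - 376)/(n(54, 71) + K(-45, -6)) = (-4829 - 376)/(-25/26 - 43*(-45)) = -5205/(-25/26 + 1935) = -5205/50285/26 = -5205*26/50285 = -27066/10057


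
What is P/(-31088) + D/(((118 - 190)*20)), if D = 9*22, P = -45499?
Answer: 103061/77720 ≈ 1.3261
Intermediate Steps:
D = 198
P/(-31088) + D/(((118 - 190)*20)) = -45499/(-31088) + 198/(((118 - 190)*20)) = -45499*(-1/31088) + 198/((-72*20)) = 45499/31088 + 198/(-1440) = 45499/31088 + 198*(-1/1440) = 45499/31088 - 11/80 = 103061/77720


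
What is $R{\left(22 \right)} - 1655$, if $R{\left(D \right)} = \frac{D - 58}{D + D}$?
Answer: $- \frac{18214}{11} \approx -1655.8$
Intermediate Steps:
$R{\left(D \right)} = \frac{-58 + D}{2 D}$
$R{\left(22 \right)} - 1655 = \frac{-58 + 22}{2 \cdot 22} - 1655 = \frac{1}{2} \cdot \frac{1}{22} \left(-36\right) - 1655 = - \frac{9}{11} - 1655 = - \frac{18214}{11}$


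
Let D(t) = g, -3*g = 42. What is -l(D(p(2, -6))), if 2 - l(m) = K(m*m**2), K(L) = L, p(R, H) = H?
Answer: -2746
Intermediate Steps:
g = -14 (g = -1/3*42 = -14)
D(t) = -14
l(m) = 2 - m**3 (l(m) = 2 - m*m**2 = 2 - m**3)
-l(D(p(2, -6))) = -(2 - 1*(-14)**3) = -(2 - 1*(-2744)) = -(2 + 2744) = -1*2746 = -2746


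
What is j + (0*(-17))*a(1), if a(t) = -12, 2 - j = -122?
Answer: 124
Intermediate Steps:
j = 124 (j = 2 - 1*(-122) = 2 + 122 = 124)
j + (0*(-17))*a(1) = 124 + (0*(-17))*(-12) = 124 + 0*(-12) = 124 + 0 = 124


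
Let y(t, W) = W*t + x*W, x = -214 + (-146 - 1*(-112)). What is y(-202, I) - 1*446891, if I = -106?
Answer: -399191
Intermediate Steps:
x = -248 (x = -214 + (-146 + 112) = -214 - 34 = -248)
y(t, W) = -248*W + W*t (y(t, W) = W*t - 248*W = -248*W + W*t)
y(-202, I) - 1*446891 = -106*(-248 - 202) - 1*446891 = -106*(-450) - 446891 = 47700 - 446891 = -399191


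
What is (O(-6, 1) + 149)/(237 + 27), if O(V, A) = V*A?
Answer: 13/24 ≈ 0.54167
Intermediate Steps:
O(V, A) = A*V
(O(-6, 1) + 149)/(237 + 27) = (1*(-6) + 149)/(237 + 27) = (-6 + 149)/264 = 143*(1/264) = 13/24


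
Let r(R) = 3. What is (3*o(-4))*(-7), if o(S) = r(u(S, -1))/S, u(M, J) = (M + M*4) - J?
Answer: 63/4 ≈ 15.750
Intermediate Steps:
u(M, J) = -J + 5*M (u(M, J) = (M + 4*M) - J = 5*M - J = -J + 5*M)
o(S) = 3/S
(3*o(-4))*(-7) = (3*(3/(-4)))*(-7) = (3*(3*(-¼)))*(-7) = (3*(-¾))*(-7) = -9/4*(-7) = 63/4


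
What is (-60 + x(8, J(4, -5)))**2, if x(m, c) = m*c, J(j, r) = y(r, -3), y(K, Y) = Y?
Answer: 7056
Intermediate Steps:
J(j, r) = -3
x(m, c) = c*m
(-60 + x(8, J(4, -5)))**2 = (-60 - 3*8)**2 = (-60 - 24)**2 = (-84)**2 = 7056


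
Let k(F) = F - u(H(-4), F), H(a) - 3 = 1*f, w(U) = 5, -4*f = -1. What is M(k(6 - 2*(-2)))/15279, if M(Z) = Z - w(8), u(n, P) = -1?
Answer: 2/5093 ≈ 0.00039270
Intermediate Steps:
f = 1/4 (f = -1/4*(-1) = 1/4 ≈ 0.25000)
H(a) = 13/4 (H(a) = 3 + 1*(1/4) = 3 + 1/4 = 13/4)
k(F) = 1 + F (k(F) = F - 1*(-1) = F + 1 = 1 + F)
M(Z) = -5 + Z (M(Z) = Z - 1*5 = Z - 5 = -5 + Z)
M(k(6 - 2*(-2)))/15279 = (-5 + (1 + (6 - 2*(-2))))/15279 = (-5 + (1 + (6 + 4)))*(1/15279) = (-5 + (1 + 10))*(1/15279) = (-5 + 11)*(1/15279) = 6*(1/15279) = 2/5093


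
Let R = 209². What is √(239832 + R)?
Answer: √283513 ≈ 532.46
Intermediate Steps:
R = 43681
√(239832 + R) = √(239832 + 43681) = √283513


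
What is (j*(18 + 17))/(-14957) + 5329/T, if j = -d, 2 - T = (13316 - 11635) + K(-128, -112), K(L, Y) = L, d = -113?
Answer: -85840058/23198307 ≈ -3.7003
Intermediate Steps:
T = -1551 (T = 2 - ((13316 - 11635) - 128) = 2 - (1681 - 128) = 2 - 1*1553 = 2 - 1553 = -1551)
j = 113 (j = -1*(-113) = 113)
(j*(18 + 17))/(-14957) + 5329/T = (113*(18 + 17))/(-14957) + 5329/(-1551) = (113*35)*(-1/14957) + 5329*(-1/1551) = 3955*(-1/14957) - 5329/1551 = -3955/14957 - 5329/1551 = -85840058/23198307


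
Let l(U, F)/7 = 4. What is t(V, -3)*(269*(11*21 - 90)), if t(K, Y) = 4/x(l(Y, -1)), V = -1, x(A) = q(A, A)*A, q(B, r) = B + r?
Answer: 37929/392 ≈ 96.758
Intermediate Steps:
l(U, F) = 28 (l(U, F) = 7*4 = 28)
x(A) = 2*A² (x(A) = (A + A)*A = (2*A)*A = 2*A²)
t(K, Y) = 1/392 (t(K, Y) = 4/((2*28²)) = 4/((2*784)) = 4/1568 = 4*(1/1568) = 1/392)
t(V, -3)*(269*(11*21 - 90)) = (269*(11*21 - 90))/392 = (269*(231 - 90))/392 = (269*141)/392 = (1/392)*37929 = 37929/392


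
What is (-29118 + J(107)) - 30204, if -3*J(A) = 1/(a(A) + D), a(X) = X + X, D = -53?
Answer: -28652527/483 ≈ -59322.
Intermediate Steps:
a(X) = 2*X
J(A) = -1/(3*(-53 + 2*A)) (J(A) = -1/(3*(2*A - 53)) = -1/(3*(-53 + 2*A)))
(-29118 + J(107)) - 30204 = (-29118 - 1/(-159 + 6*107)) - 30204 = (-29118 - 1/(-159 + 642)) - 30204 = (-29118 - 1/483) - 30204 = -14063995/483 - 30204 = -28652527/483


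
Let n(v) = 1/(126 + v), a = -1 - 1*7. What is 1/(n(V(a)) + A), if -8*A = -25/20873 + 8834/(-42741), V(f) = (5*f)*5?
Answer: 264071336328/3293510887 ≈ 80.179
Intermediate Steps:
a = -8 (a = -1 - 7 = -8)
V(f) = 25*f
A = 185460607/7137063144 (A = -(-25/20873 + 8834/(-42741))/8 = -(-25*1/20873 + 8834*(-1/42741))/8 = -(-25/20873 - 8834/42741)/8 = -1/8*(-185460607/892132893) = 185460607/7137063144 ≈ 0.025986)
1/(n(V(a)) + A) = 1/(1/(126 + 25*(-8)) + 185460607/7137063144) = 1/(1/(126 - 200) + 185460607/7137063144) = 1/(1/(-74) + 185460607/7137063144) = 1/(-1/74 + 185460607/7137063144) = 1/(3293510887/264071336328) = 264071336328/3293510887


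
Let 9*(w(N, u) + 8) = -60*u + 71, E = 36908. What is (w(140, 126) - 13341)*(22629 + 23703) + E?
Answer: -657002332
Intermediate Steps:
w(N, u) = -⅑ - 20*u/3 (w(N, u) = -8 + (-60*u + 71)/9 = -8 + (71 - 60*u)/9 = -8 + (71/9 - 20*u/3) = -⅑ - 20*u/3)
(w(140, 126) - 13341)*(22629 + 23703) + E = ((-⅑ - 20/3*126) - 13341)*(22629 + 23703) + 36908 = ((-⅑ - 840) - 13341)*46332 + 36908 = (-7561/9 - 13341)*46332 + 36908 = -127630/9*46332 + 36908 = -657039240 + 36908 = -657002332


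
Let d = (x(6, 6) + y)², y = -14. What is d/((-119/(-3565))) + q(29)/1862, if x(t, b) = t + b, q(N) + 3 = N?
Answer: 1896801/15827 ≈ 119.85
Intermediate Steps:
q(N) = -3 + N
x(t, b) = b + t
d = 4 (d = ((6 + 6) - 14)² = (12 - 14)² = (-2)² = 4)
d/((-119/(-3565))) + q(29)/1862 = 4/((-119/(-3565))) + (-3 + 29)/1862 = 4/((-119*(-1/3565))) + 26*(1/1862) = 4/(119/3565) + 13/931 = 4*(3565/119) + 13/931 = 14260/119 + 13/931 = 1896801/15827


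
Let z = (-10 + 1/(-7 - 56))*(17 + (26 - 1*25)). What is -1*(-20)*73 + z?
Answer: 8958/7 ≈ 1279.7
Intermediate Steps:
z = -1262/7 (z = (-10 + 1/(-63))*(17 + (26 - 25)) = (-10 - 1/63)*(17 + 1) = -631/63*18 = -1262/7 ≈ -180.29)
-1*(-20)*73 + z = -1*(-20)*73 - 1262/7 = 20*73 - 1262/7 = 1460 - 1262/7 = 8958/7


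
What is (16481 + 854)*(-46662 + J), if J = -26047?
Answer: -1260410515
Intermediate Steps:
(16481 + 854)*(-46662 + J) = (16481 + 854)*(-46662 - 26047) = 17335*(-72709) = -1260410515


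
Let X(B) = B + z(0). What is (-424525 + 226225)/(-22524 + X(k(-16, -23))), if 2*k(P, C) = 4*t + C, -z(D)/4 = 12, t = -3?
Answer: 396600/45179 ≈ 8.7784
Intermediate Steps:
z(D) = -48 (z(D) = -4*12 = -48)
k(P, C) = -6 + C/2 (k(P, C) = (4*(-3) + C)/2 = (-12 + C)/2 = -6 + C/2)
X(B) = -48 + B (X(B) = B - 48 = -48 + B)
(-424525 + 226225)/(-22524 + X(k(-16, -23))) = (-424525 + 226225)/(-22524 + (-48 + (-6 + (½)*(-23)))) = -198300/(-22524 + (-48 + (-6 - 23/2))) = -198300/(-22524 + (-48 - 35/2)) = -198300/(-22524 - 131/2) = -198300/(-45179/2) = -198300*(-2/45179) = 396600/45179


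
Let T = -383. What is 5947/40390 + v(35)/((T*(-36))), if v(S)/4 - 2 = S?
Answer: 21993739/139224330 ≈ 0.15797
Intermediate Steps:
v(S) = 8 + 4*S
5947/40390 + v(35)/((T*(-36))) = 5947/40390 + (8 + 4*35)/((-383*(-36))) = 5947*(1/40390) + (8 + 140)/13788 = 5947/40390 + 148*(1/13788) = 5947/40390 + 37/3447 = 21993739/139224330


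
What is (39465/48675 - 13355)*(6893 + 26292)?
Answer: -287610041128/649 ≈ -4.4316e+8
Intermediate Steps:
(39465/48675 - 13355)*(6893 + 26292) = (39465*(1/48675) - 13355)*33185 = (2631/3245 - 13355)*33185 = -43334344/3245*33185 = -287610041128/649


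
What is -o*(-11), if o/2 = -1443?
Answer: -31746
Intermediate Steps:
o = -2886 (o = 2*(-1443) = -2886)
-o*(-11) = -1*(-2886)*(-11) = 2886*(-11) = -31746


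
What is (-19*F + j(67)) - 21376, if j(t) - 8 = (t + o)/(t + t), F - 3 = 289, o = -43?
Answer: -1803360/67 ≈ -26916.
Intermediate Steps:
F = 292 (F = 3 + 289 = 292)
j(t) = 8 + (-43 + t)/(2*t) (j(t) = 8 + (t - 43)/(t + t) = 8 + (-43 + t)/((2*t)) = 8 + (-43 + t)*(1/(2*t)) = 8 + (-43 + t)/(2*t))
(-19*F + j(67)) - 21376 = (-19*292 + (½)*(-43 + 17*67)/67) - 21376 = (-5548 + (½)*(1/67)*(-43 + 1139)) - 21376 = (-5548 + (½)*(1/67)*1096) - 21376 = (-5548 + 548/67) - 21376 = -371168/67 - 21376 = -1803360/67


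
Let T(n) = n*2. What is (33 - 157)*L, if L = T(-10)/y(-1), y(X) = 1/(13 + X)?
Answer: 29760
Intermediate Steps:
T(n) = 2*n
L = -240 (L = (2*(-10))/(1/(13 - 1)) = -20/(1/12) = -20/1/12 = -20*12 = -240)
(33 - 157)*L = (33 - 157)*(-240) = -124*(-240) = 29760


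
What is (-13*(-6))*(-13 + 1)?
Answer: -936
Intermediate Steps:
(-13*(-6))*(-13 + 1) = 78*(-12) = -936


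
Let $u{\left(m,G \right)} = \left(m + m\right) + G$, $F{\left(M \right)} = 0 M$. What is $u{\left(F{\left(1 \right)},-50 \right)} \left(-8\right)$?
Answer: $400$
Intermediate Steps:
$F{\left(M \right)} = 0$
$u{\left(m,G \right)} = G + 2 m$ ($u{\left(m,G \right)} = 2 m + G = G + 2 m$)
$u{\left(F{\left(1 \right)},-50 \right)} \left(-8\right) = \left(-50 + 2 \cdot 0\right) \left(-8\right) = \left(-50 + 0\right) \left(-8\right) = \left(-50\right) \left(-8\right) = 400$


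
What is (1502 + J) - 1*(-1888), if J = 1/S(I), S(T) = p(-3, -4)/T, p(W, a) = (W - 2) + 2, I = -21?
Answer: 3397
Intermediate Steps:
p(W, a) = W (p(W, a) = (-2 + W) + 2 = W)
S(T) = -3/T
J = 7 (J = 1/(-3/(-21)) = 1/(-3*(-1/21)) = 1/(⅐) = 7)
(1502 + J) - 1*(-1888) = (1502 + 7) - 1*(-1888) = 1509 + 1888 = 3397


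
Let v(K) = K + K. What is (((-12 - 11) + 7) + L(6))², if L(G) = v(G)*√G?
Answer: 1120 - 384*√6 ≈ 179.40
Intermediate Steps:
v(K) = 2*K
L(G) = 2*G^(3/2) (L(G) = (2*G)*√G = 2*G^(3/2))
(((-12 - 11) + 7) + L(6))² = (((-12 - 11) + 7) + 2*6^(3/2))² = ((-23 + 7) + 2*(6*√6))² = (-16 + 12*√6)²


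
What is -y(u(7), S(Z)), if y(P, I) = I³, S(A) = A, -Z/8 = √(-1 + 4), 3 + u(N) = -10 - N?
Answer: 1536*√3 ≈ 2660.4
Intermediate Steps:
u(N) = -13 - N (u(N) = -3 + (-10 - N) = -13 - N)
Z = -8*√3 (Z = -8*√(-1 + 4) = -8*√3 ≈ -13.856)
-y(u(7), S(Z)) = -(-8*√3)³ = -(-1536)*√3 = 1536*√3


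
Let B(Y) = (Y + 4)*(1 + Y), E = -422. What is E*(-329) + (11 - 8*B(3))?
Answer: 138625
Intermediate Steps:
B(Y) = (1 + Y)*(4 + Y) (B(Y) = (4 + Y)*(1 + Y) = (1 + Y)*(4 + Y))
E*(-329) + (11 - 8*B(3)) = -422*(-329) + (11 - 8*(4 + 3² + 5*3)) = 138838 + (11 - 8*(4 + 9 + 15)) = 138838 + (11 - 8*28) = 138838 + (11 - 224) = 138838 - 213 = 138625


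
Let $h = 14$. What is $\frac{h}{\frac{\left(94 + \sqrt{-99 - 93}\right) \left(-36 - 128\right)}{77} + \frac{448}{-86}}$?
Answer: $- \frac{656813003}{9836109868} + \frac{40861051 i \sqrt{3}}{7377082401} \approx -0.066776 + 0.0095937 i$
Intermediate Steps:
$\frac{h}{\frac{\left(94 + \sqrt{-99 - 93}\right) \left(-36 - 128\right)}{77} + \frac{448}{-86}} = \frac{14}{\frac{\left(94 + \sqrt{-99 - 93}\right) \left(-36 - 128\right)}{77} + \frac{448}{-86}} = \frac{14}{\left(94 + \sqrt{-192}\right) \left(-164\right) \frac{1}{77} + 448 \left(- \frac{1}{86}\right)} = \frac{14}{\left(94 + 8 i \sqrt{3}\right) \left(-164\right) \frac{1}{77} - \frac{224}{43}} = \frac{14}{\left(-15416 - 1312 i \sqrt{3}\right) \frac{1}{77} - \frac{224}{43}} = \frac{14}{\left(- \frac{15416}{77} - \frac{1312 i \sqrt{3}}{77}\right) - \frac{224}{43}} = \frac{14}{- \frac{680136}{3311} - \frac{1312 i \sqrt{3}}{77}}$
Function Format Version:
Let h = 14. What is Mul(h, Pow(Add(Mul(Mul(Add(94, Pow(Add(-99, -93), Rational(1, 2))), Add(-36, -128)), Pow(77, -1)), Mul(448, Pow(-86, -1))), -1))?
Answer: Add(Rational(-656813003, 9836109868), Mul(Rational(40861051, 7377082401), I, Pow(3, Rational(1, 2)))) ≈ Add(-0.066776, Mul(0.0095937, I))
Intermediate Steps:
Mul(h, Pow(Add(Mul(Mul(Add(94, Pow(Add(-99, -93), Rational(1, 2))), Add(-36, -128)), Pow(77, -1)), Mul(448, Pow(-86, -1))), -1)) = Mul(14, Pow(Add(Mul(Mul(Add(94, Pow(Add(-99, -93), Rational(1, 2))), Add(-36, -128)), Pow(77, -1)), Mul(448, Pow(-86, -1))), -1)) = Mul(14, Pow(Add(Mul(Mul(Add(94, Pow(-192, Rational(1, 2))), -164), Rational(1, 77)), Mul(448, Rational(-1, 86))), -1)) = Mul(14, Pow(Add(Mul(Mul(Add(94, Mul(8, I, Pow(3, Rational(1, 2)))), -164), Rational(1, 77)), Rational(-224, 43)), -1)) = Mul(14, Pow(Add(Mul(Add(-15416, Mul(-1312, I, Pow(3, Rational(1, 2)))), Rational(1, 77)), Rational(-224, 43)), -1)) = Mul(14, Pow(Add(Add(Rational(-15416, 77), Mul(Rational(-1312, 77), I, Pow(3, Rational(1, 2)))), Rational(-224, 43)), -1)) = Mul(14, Pow(Add(Rational(-680136, 3311), Mul(Rational(-1312, 77), I, Pow(3, Rational(1, 2)))), -1))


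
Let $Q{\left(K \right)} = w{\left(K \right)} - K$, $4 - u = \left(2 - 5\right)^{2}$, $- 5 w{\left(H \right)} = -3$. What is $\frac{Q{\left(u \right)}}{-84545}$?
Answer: $- \frac{28}{422725} \approx -6.6237 \cdot 10^{-5}$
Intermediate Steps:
$w{\left(H \right)} = \frac{3}{5}$ ($w{\left(H \right)} = \left(- \frac{1}{5}\right) \left(-3\right) = \frac{3}{5}$)
$u = -5$ ($u = 4 - \left(2 - 5\right)^{2} = 4 - \left(-3\right)^{2} = 4 - 9 = -5$)
$Q{\left(K \right)} = \frac{3}{5} - K$
$\frac{Q{\left(u \right)}}{-84545} = \frac{\frac{3}{5} - -5}{-84545} = \left(\frac{3}{5} + 5\right) \left(- \frac{1}{84545}\right) = \frac{28}{5} \left(- \frac{1}{84545}\right) = - \frac{28}{422725}$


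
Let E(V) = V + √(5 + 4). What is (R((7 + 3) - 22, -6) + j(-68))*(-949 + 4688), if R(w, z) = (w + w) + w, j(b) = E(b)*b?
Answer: 16391776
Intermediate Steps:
E(V) = 3 + V (E(V) = V + √9 = V + 3 = 3 + V)
j(b) = b*(3 + b) (j(b) = (3 + b)*b = b*(3 + b))
R(w, z) = 3*w (R(w, z) = 2*w + w = 3*w)
(R((7 + 3) - 22, -6) + j(-68))*(-949 + 4688) = (3*((7 + 3) - 22) - 68*(3 - 68))*(-949 + 4688) = (3*(10 - 22) - 68*(-65))*3739 = (3*(-12) + 4420)*3739 = (-36 + 4420)*3739 = 4384*3739 = 16391776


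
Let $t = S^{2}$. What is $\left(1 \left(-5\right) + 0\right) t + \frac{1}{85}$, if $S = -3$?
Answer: $- \frac{3824}{85} \approx -44.988$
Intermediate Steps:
$t = 9$ ($t = \left(-3\right)^{2} = 9$)
$\left(1 \left(-5\right) + 0\right) t + \frac{1}{85} = \left(1 \left(-5\right) + 0\right) 9 + \frac{1}{85} = \left(-5 + 0\right) 9 + \frac{1}{85} = \left(-5\right) 9 + \frac{1}{85} = -45 + \frac{1}{85} = - \frac{3824}{85}$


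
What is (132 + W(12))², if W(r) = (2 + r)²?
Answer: 107584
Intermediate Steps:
(132 + W(12))² = (132 + (2 + 12)²)² = (132 + 14²)² = (132 + 196)² = 328² = 107584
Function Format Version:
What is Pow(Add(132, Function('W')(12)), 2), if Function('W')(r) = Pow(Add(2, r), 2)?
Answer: 107584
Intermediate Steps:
Pow(Add(132, Function('W')(12)), 2) = Pow(Add(132, Pow(Add(2, 12), 2)), 2) = Pow(Add(132, Pow(14, 2)), 2) = Pow(Add(132, 196), 2) = Pow(328, 2) = 107584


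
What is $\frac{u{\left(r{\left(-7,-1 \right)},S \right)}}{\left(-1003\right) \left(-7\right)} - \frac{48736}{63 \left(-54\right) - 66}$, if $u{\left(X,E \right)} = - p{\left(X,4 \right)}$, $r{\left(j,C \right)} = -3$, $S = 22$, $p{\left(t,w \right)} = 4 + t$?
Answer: $\frac{5031941}{358071} \approx 14.053$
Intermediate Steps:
$u{\left(X,E \right)} = -4 - X$ ($u{\left(X,E \right)} = - (4 + X) = -4 - X$)
$\frac{u{\left(r{\left(-7,-1 \right)},S \right)}}{\left(-1003\right) \left(-7\right)} - \frac{48736}{63 \left(-54\right) - 66} = \frac{-4 - -3}{\left(-1003\right) \left(-7\right)} - \frac{48736}{63 \left(-54\right) - 66} = \frac{-4 + 3}{7021} - \frac{48736}{-3402 - 66} = \left(-1\right) \frac{1}{7021} - \frac{48736}{-3468} = - \frac{1}{7021} - - \frac{12184}{867} = - \frac{1}{7021} + \frac{12184}{867} = \frac{5031941}{358071}$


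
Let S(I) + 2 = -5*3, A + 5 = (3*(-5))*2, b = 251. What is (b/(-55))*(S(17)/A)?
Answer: -4267/1925 ≈ -2.2166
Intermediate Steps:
A = -35 (A = -5 + (3*(-5))*2 = -5 - 15*2 = -5 - 30 = -35)
S(I) = -17 (S(I) = -2 - 5*3 = -2 - 15 = -17)
(b/(-55))*(S(17)/A) = (251/(-55))*(-17/(-35)) = (251*(-1/55))*(-17*(-1/35)) = -251/55*17/35 = -4267/1925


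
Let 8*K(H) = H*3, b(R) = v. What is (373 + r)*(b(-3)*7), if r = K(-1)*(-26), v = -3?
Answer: -32151/4 ≈ -8037.8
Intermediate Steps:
b(R) = -3
K(H) = 3*H/8 (K(H) = (H*3)/8 = (3*H)/8 = 3*H/8)
r = 39/4 (r = ((3/8)*(-1))*(-26) = -3/8*(-26) = 39/4 ≈ 9.7500)
(373 + r)*(b(-3)*7) = (373 + 39/4)*(-3*7) = (1531/4)*(-21) = -32151/4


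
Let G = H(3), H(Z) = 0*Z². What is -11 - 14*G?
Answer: -11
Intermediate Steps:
H(Z) = 0
G = 0
-11 - 14*G = -11 - 14*0 = -11 + 0 = -11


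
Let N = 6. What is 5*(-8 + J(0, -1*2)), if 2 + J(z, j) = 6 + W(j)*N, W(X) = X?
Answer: -80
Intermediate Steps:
J(z, j) = 4 + 6*j (J(z, j) = -2 + (6 + j*6) = -2 + (6 + 6*j) = 4 + 6*j)
5*(-8 + J(0, -1*2)) = 5*(-8 + (4 + 6*(-1*2))) = 5*(-8 + (4 + 6*(-2))) = 5*(-8 + (4 - 12)) = 5*(-8 - 8) = 5*(-16) = -80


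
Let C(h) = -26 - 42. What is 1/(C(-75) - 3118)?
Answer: -1/3186 ≈ -0.00031387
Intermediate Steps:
C(h) = -68
1/(C(-75) - 3118) = 1/(-68 - 3118) = 1/(-3186) = -1/3186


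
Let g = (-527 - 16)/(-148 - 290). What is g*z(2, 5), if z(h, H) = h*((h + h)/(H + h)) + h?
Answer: 1991/511 ≈ 3.8963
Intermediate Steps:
z(h, H) = h + 2*h²/(H + h) (z(h, H) = h*((2*h)/(H + h)) + h = h*(2*h/(H + h)) + h = 2*h²/(H + h) + h = h + 2*h²/(H + h))
g = 181/146 (g = -543/(-438) = -543*(-1/438) = 181/146 ≈ 1.2397)
g*z(2, 5) = 181*(2*(5 + 3*2)/(5 + 2))/146 = 181*(2*(5 + 6)/7)/146 = 181*(2*(⅐)*11)/146 = (181/146)*(22/7) = 1991/511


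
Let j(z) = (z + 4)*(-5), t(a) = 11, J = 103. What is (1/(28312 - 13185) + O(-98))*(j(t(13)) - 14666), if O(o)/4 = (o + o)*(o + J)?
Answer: 874109444699/15127 ≈ 5.7785e+7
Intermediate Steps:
O(o) = 8*o*(103 + o) (O(o) = 4*((o + o)*(o + 103)) = 4*((2*o)*(103 + o)) = 4*(2*o*(103 + o)) = 8*o*(103 + o))
j(z) = -20 - 5*z (j(z) = (4 + z)*(-5) = -20 - 5*z)
(1/(28312 - 13185) + O(-98))*(j(t(13)) - 14666) = (1/(28312 - 13185) + 8*(-98)*(103 - 98))*((-20 - 5*11) - 14666) = (1/15127 + 8*(-98)*5)*((-20 - 55) - 14666) = (1/15127 - 3920)*(-75 - 14666) = -59297839/15127*(-14741) = 874109444699/15127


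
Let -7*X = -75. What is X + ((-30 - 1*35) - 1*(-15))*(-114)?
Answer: 39975/7 ≈ 5710.7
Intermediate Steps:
X = 75/7 (X = -1/7*(-75) = 75/7 ≈ 10.714)
X + ((-30 - 1*35) - 1*(-15))*(-114) = 75/7 + ((-30 - 1*35) - 1*(-15))*(-114) = 75/7 + ((-30 - 35) + 15)*(-114) = 75/7 + (-65 + 15)*(-114) = 75/7 - 50*(-114) = 75/7 + 5700 = 39975/7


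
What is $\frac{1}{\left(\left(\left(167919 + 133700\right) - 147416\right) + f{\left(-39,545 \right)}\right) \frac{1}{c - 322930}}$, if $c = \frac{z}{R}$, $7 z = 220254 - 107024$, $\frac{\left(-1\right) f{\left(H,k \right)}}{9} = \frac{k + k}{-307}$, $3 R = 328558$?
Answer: $- \frac{114005724800615}{54450425193843} \approx -2.0938$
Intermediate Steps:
$R = \frac{328558}{3}$ ($R = \frac{1}{3} \cdot 328558 = \frac{328558}{3} \approx 1.0952 \cdot 10^{5}$)
$f{\left(H,k \right)} = \frac{18 k}{307}$ ($f{\left(H,k \right)} = - 9 \frac{k + k}{-307} = - 9 \cdot 2 k \left(- \frac{1}{307}\right) = - 9 \left(- \frac{2 k}{307}\right) = \frac{18 k}{307}$)
$z = \frac{113230}{7}$ ($z = \frac{220254 - 107024}{7} = \frac{1}{7} \cdot 113230 = \frac{113230}{7} \approx 16176.0$)
$c = \frac{169845}{1149953}$ ($c = \frac{113230}{7 \cdot \frac{328558}{3}} = \frac{113230}{7} \cdot \frac{3}{328558} = \frac{169845}{1149953} \approx 0.1477$)
$\frac{1}{\left(\left(\left(167919 + 133700\right) - 147416\right) + f{\left(-39,545 \right)}\right) \frac{1}{c - 322930}} = \frac{1}{\left(\left(\left(167919 + 133700\right) - 147416\right) + \frac{18}{307} \cdot 545\right) \frac{1}{\frac{169845}{1149953} - 322930}} = \frac{1}{\left(\left(301619 - 147416\right) + \frac{9810}{307}\right) \frac{1}{- \frac{371354152445}{1149953}}} = \frac{1}{\left(154203 + \frac{9810}{307}\right) \left(- \frac{1149953}{371354152445}\right)} = \frac{1}{\frac{47350131}{307} \left(- \frac{1149953}{371354152445}\right)} = \frac{1}{- \frac{54450425193843}{114005724800615}} = - \frac{114005724800615}{54450425193843}$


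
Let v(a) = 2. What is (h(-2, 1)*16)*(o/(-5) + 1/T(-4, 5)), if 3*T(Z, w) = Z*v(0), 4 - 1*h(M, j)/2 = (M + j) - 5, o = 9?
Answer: -696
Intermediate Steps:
h(M, j) = 18 - 2*M - 2*j (h(M, j) = 8 - 2*((M + j) - 5) = 8 - 2*(-5 + M + j) = 8 + (10 - 2*M - 2*j) = 18 - 2*M - 2*j)
T(Z, w) = 2*Z/3 (T(Z, w) = (Z*2)/3 = (2*Z)/3 = 2*Z/3)
(h(-2, 1)*16)*(o/(-5) + 1/T(-4, 5)) = ((18 - 2*(-2) - 2*1)*16)*(9/(-5) + 1/((⅔)*(-4))) = ((18 + 4 - 2)*16)*(9*(-⅕) + 1/(-8/3)) = (20*16)*(-9/5 + 1*(-3/8)) = 320*(-9/5 - 3/8) = 320*(-87/40) = -696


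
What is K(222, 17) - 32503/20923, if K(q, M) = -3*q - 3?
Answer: -14029990/20923 ≈ -670.55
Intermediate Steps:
K(q, M) = -3 - 3*q
K(222, 17) - 32503/20923 = (-3 - 3*222) - 32503/20923 = (-3 - 666) - 32503/20923 = -669 - 1*32503/20923 = -669 - 32503/20923 = -14029990/20923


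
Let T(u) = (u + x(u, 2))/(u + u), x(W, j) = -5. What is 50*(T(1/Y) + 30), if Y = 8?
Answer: 525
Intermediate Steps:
T(u) = (-5 + u)/(2*u) (T(u) = (u - 5)/(u + u) = (-5 + u)/((2*u)) = (-5 + u)*(1/(2*u)) = (-5 + u)/(2*u))
50*(T(1/Y) + 30) = 50*((-5 + 1/8)/(2*(1/8)) + 30) = 50*((-5 + ⅛)/(2*(⅛)) + 30) = 50*((½)*8*(-39/8) + 30) = 50*(-39/2 + 30) = 50*(21/2) = 525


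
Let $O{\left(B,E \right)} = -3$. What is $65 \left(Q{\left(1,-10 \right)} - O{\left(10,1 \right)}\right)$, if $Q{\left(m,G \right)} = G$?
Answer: $-455$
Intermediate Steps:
$65 \left(Q{\left(1,-10 \right)} - O{\left(10,1 \right)}\right) = 65 \left(-10 - -3\right) = 65 \left(-10 + 3\right) = 65 \left(-7\right) = -455$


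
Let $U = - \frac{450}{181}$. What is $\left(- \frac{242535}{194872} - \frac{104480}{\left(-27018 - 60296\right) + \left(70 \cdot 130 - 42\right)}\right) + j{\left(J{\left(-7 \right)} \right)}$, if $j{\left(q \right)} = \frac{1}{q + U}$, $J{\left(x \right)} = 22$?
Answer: $\frac{119309877003}{841604034616} \approx 0.14176$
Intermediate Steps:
$U = - \frac{450}{181}$ ($U = \left(-450\right) \frac{1}{181} = - \frac{450}{181} \approx -2.4862$)
$j{\left(q \right)} = \frac{1}{- \frac{450}{181} + q}$ ($j{\left(q \right)} = \frac{1}{q - \frac{450}{181}} = \frac{1}{- \frac{450}{181} + q}$)
$\left(- \frac{242535}{194872} - \frac{104480}{\left(-27018 - 60296\right) + \left(70 \cdot 130 - 42\right)}\right) + j{\left(J{\left(-7 \right)} \right)} = \left(- \frac{242535}{194872} - \frac{104480}{\left(-27018 - 60296\right) + \left(70 \cdot 130 - 42\right)}\right) + \frac{181}{-450 + 181 \cdot 22} = \left(\left(-242535\right) \frac{1}{194872} - \frac{104480}{-87314 + \left(9100 - 42\right)}\right) + \frac{181}{-450 + 3982} = \left(- \frac{242535}{194872} - \frac{104480}{-87314 + 9058}\right) + \frac{181}{3532} = \left(- \frac{242535}{194872} - \frac{104480}{-78256}\right) + 181 \cdot \frac{1}{3532} = \left(- \frac{242535}{194872} - - \frac{6530}{4891}\right) + \frac{181}{3532} = \left(- \frac{242535}{194872} + \frac{6530}{4891}\right) + \frac{181}{3532} = \frac{86275475}{953118952} + \frac{181}{3532} = \frac{119309877003}{841604034616}$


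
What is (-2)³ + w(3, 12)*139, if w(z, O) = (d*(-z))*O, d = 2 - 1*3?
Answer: 4996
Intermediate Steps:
d = -1 (d = 2 - 3 = -1)
w(z, O) = O*z (w(z, O) = (-(-1)*z)*O = z*O = O*z)
(-2)³ + w(3, 12)*139 = (-2)³ + (12*3)*139 = -8 + 36*139 = -8 + 5004 = 4996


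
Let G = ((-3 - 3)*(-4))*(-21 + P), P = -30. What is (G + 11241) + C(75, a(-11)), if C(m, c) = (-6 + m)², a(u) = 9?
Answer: 14778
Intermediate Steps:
G = -1224 (G = ((-3 - 3)*(-4))*(-21 - 30) = -6*(-4)*(-51) = 24*(-51) = -1224)
(G + 11241) + C(75, a(-11)) = (-1224 + 11241) + (-6 + 75)² = 10017 + 69² = 10017 + 4761 = 14778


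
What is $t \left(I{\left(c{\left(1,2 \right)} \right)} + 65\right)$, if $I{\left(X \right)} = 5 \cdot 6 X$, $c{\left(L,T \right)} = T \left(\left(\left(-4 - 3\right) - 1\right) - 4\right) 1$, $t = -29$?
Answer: $18995$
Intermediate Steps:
$c{\left(L,T \right)} = - 12 T$ ($c{\left(L,T \right)} = T \left(\left(-7 - 1\right) - 4\right) 1 = T \left(-8 - 4\right) 1 = T \left(-12\right) 1 = - 12 T 1 = - 12 T$)
$I{\left(X \right)} = 30 X$
$t \left(I{\left(c{\left(1,2 \right)} \right)} + 65\right) = - 29 \left(30 \left(\left(-12\right) 2\right) + 65\right) = - 29 \left(30 \left(-24\right) + 65\right) = - 29 \left(-720 + 65\right) = \left(-29\right) \left(-655\right) = 18995$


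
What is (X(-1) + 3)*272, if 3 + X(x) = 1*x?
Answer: -272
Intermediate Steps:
X(x) = -3 + x (X(x) = -3 + 1*x = -3 + x)
(X(-1) + 3)*272 = ((-3 - 1) + 3)*272 = (-4 + 3)*272 = -1*272 = -272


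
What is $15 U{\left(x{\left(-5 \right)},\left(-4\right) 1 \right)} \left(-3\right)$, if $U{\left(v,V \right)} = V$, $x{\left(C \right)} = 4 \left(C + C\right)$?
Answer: $180$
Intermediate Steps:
$x{\left(C \right)} = 8 C$ ($x{\left(C \right)} = 4 \cdot 2 C = 8 C$)
$15 U{\left(x{\left(-5 \right)},\left(-4\right) 1 \right)} \left(-3\right) = 15 \left(\left(-4\right) 1\right) \left(-3\right) = 15 \left(-4\right) \left(-3\right) = \left(-60\right) \left(-3\right) = 180$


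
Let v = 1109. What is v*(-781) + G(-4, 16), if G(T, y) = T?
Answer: -866133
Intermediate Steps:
v*(-781) + G(-4, 16) = 1109*(-781) - 4 = -866129 - 4 = -866133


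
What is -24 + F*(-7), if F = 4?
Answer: -52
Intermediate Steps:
-24 + F*(-7) = -24 + 4*(-7) = -24 - 28 = -52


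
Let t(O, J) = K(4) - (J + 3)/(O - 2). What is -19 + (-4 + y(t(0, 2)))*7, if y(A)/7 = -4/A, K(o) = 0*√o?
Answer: -627/5 ≈ -125.40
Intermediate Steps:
K(o) = 0
t(O, J) = -(3 + J)/(-2 + O) (t(O, J) = 0 - (J + 3)/(O - 2) = 0 - (3 + J)/(-2 + O) = -(3 + J)/(-2 + O))
y(A) = -28/A (y(A) = 7*(-4/A) = -28/A)
-19 + (-4 + y(t(0, 2)))*7 = -19 + (-4 - 28*(-2 + 0)/(-3 - 1*2))*7 = -19 + (-4 - 28*(-2/(-3 - 2)))*7 = -19 + (-4 - 28/((-½*(-5))))*7 = -19 + (-4 - 28/5/2)*7 = -19 + (-4 - 28*⅖)*7 = -19 + (-4 - 56/5)*7 = -19 - 76/5*7 = -19 - 532/5 = -627/5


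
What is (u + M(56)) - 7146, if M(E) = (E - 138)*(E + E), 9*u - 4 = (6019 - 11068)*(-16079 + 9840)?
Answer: 31353745/9 ≈ 3.4837e+6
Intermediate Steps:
u = 31500715/9 (u = 4/9 + ((6019 - 11068)*(-16079 + 9840))/9 = 4/9 + (-5049*(-6239))/9 = 4/9 + (⅑)*31500711 = 4/9 + 3500079 = 31500715/9 ≈ 3.5001e+6)
M(E) = 2*E*(-138 + E) (M(E) = (-138 + E)*(2*E) = 2*E*(-138 + E))
(u + M(56)) - 7146 = (31500715/9 + 2*56*(-138 + 56)) - 7146 = (31500715/9 + 2*56*(-82)) - 7146 = (31500715/9 - 9184) - 7146 = 31418059/9 - 7146 = 31353745/9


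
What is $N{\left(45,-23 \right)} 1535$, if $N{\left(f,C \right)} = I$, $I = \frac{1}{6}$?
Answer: $\frac{1535}{6} \approx 255.83$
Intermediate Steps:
$I = \frac{1}{6} \approx 0.16667$
$N{\left(f,C \right)} = \frac{1}{6}$
$N{\left(45,-23 \right)} 1535 = \frac{1}{6} \cdot 1535 = \frac{1535}{6}$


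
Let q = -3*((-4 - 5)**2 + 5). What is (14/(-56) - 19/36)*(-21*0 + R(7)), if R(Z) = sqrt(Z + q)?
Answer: -7*I*sqrt(251)/9 ≈ -12.322*I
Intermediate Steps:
q = -258 (q = -3*((-9)**2 + 5) = -3*(81 + 5) = -3*86 = -258)
R(Z) = sqrt(-258 + Z) (R(Z) = sqrt(Z - 258) = sqrt(-258 + Z))
(14/(-56) - 19/36)*(-21*0 + R(7)) = (14/(-56) - 19/36)*(-21*0 + sqrt(-258 + 7)) = (14*(-1/56) - 19*1/36)*(0 + sqrt(-251)) = (-1/4 - 19/36)*(0 + I*sqrt(251)) = -7*I*sqrt(251)/9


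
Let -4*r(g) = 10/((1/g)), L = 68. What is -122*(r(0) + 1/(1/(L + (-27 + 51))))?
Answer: -11224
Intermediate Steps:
r(g) = -5*g/2 (r(g) = -5/(2*(1/g)) = -5*g/2)
-122*(r(0) + 1/(1/(L + (-27 + 51)))) = -122*(-5/2*0 + 1/(1/(68 + (-27 + 51)))) = -122*(0 + 1/(1/(68 + 24))) = -122*(0 + 1/(1/92)) = -122*(0 + 92) = -122*92 = -11224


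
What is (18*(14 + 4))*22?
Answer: 7128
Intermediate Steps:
(18*(14 + 4))*22 = (18*18)*22 = 324*22 = 7128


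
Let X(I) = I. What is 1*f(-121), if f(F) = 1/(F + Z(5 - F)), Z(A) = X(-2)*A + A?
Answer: -1/247 ≈ -0.0040486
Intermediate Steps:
Z(A) = -A (Z(A) = -2*A + A = -A)
f(F) = 1/(-5 + 2*F) (f(F) = 1/(F - (5 - F)) = 1/(F + (-5 + F)) = 1/(-5 + 2*F))
1*f(-121) = 1/(-5 + 2*(-121)) = 1/(-5 - 242) = 1/(-247) = 1*(-1/247) = -1/247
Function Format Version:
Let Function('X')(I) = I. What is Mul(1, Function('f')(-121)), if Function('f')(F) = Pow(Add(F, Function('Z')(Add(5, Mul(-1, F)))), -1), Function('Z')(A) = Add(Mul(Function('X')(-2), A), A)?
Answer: Rational(-1, 247) ≈ -0.0040486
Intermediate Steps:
Function('Z')(A) = Mul(-1, A) (Function('Z')(A) = Add(Mul(-2, A), A) = Mul(-1, A))
Function('f')(F) = Pow(Add(-5, Mul(2, F)), -1) (Function('f')(F) = Pow(Add(F, Mul(-1, Add(5, Mul(-1, F)))), -1) = Pow(Add(F, Add(-5, F)), -1) = Pow(Add(-5, Mul(2, F)), -1))
Mul(1, Function('f')(-121)) = Mul(1, Pow(Add(-5, Mul(2, -121)), -1)) = Mul(1, Pow(Add(-5, -242), -1)) = Mul(1, Pow(-247, -1)) = Mul(1, Rational(-1, 247)) = Rational(-1, 247)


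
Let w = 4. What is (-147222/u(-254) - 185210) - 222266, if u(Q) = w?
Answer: -888563/2 ≈ -4.4428e+5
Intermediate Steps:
u(Q) = 4
(-147222/u(-254) - 185210) - 222266 = (-147222/4 - 185210) - 222266 = (-147222*¼ - 185210) - 222266 = (-73611/2 - 185210) - 222266 = -444031/2 - 222266 = -888563/2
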